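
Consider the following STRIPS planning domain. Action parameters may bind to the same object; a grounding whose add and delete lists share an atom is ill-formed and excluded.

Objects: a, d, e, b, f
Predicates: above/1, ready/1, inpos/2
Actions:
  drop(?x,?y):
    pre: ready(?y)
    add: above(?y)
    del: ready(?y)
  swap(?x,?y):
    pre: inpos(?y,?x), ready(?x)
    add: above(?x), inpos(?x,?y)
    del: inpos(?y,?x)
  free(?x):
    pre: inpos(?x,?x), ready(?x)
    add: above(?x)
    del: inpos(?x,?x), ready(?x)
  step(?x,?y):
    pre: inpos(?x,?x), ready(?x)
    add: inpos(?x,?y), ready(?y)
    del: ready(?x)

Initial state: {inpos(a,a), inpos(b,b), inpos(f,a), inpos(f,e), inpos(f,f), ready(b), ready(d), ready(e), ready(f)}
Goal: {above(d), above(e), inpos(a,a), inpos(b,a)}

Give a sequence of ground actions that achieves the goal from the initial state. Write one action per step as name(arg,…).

drop(a,d); drop(a,e); step(b,a)

1. drop(a,d)  →  {above(d), inpos(a,a), inpos(b,b), inpos(f,a), inpos(f,e), inpos(f,f), ready(b), ready(e), ready(f)}
2. drop(a,e)  →  {above(d), above(e), inpos(a,a), inpos(b,b), inpos(f,a), inpos(f,e), inpos(f,f), ready(b), ready(f)}
3. step(b,a)  →  {above(d), above(e), inpos(a,a), inpos(b,a), inpos(b,b), inpos(f,a), inpos(f,e), inpos(f,f), ready(a), ready(f)}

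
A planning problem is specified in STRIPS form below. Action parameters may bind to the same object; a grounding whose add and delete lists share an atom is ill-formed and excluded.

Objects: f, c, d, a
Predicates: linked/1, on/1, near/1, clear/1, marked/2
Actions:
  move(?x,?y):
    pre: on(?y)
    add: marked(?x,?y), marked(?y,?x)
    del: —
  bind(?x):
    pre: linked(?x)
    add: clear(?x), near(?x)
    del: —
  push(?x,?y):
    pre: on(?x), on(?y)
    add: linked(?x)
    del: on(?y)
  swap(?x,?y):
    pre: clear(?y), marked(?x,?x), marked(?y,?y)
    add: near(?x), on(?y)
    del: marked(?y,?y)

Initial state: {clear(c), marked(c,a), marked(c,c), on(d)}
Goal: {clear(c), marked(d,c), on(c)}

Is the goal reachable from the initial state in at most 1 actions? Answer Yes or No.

No

1. move(c,d)  →  {clear(c), marked(c,a), marked(c,c), marked(c,d), marked(d,c), on(d)}
2. swap(c,c)  →  {clear(c), marked(c,a), marked(c,d), marked(d,c), near(c), on(c), on(d)}
optimal plan length = 2; 2 > 1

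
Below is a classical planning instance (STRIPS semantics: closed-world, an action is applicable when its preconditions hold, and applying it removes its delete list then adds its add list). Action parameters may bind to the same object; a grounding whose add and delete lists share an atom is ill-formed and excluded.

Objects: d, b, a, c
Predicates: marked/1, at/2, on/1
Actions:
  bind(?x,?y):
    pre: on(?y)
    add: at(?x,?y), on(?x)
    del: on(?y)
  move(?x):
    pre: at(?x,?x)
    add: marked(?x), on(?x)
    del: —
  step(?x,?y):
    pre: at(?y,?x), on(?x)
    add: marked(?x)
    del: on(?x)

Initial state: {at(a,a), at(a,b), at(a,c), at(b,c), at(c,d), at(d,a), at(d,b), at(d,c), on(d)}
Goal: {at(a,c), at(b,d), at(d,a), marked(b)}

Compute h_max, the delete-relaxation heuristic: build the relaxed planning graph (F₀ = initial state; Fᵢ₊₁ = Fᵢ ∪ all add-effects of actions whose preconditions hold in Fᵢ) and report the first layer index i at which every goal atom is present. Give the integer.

F0 = init (9 atoms)
F1 = F0 ∪ {at(a,d), at(b,d), marked(a), marked(d), on(a), on(b), on(c)}  (16 atoms)
F2 = F1 ∪ {at(b,a), at(c,a), at(c,b), marked(b), marked(c)}  (21 atoms)
goal ⊆ F2  ⇒  h_max = 2

2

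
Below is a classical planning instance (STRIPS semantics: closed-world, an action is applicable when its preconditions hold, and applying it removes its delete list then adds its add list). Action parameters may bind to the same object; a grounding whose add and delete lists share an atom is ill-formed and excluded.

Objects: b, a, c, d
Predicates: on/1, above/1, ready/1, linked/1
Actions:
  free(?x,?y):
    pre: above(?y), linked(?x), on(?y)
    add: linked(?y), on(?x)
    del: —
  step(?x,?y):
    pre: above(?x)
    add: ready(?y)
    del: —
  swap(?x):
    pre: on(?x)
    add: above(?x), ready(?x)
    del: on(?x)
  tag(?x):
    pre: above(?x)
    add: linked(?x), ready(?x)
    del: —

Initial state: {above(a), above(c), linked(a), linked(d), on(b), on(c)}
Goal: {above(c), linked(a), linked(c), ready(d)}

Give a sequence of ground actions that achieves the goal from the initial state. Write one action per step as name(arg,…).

1. free(a,c)  →  {above(a), above(c), linked(a), linked(c), linked(d), on(a), on(b), on(c)}
2. step(a,d)  →  {above(a), above(c), linked(a), linked(c), linked(d), on(a), on(b), on(c), ready(d)}

free(a,c); step(a,d)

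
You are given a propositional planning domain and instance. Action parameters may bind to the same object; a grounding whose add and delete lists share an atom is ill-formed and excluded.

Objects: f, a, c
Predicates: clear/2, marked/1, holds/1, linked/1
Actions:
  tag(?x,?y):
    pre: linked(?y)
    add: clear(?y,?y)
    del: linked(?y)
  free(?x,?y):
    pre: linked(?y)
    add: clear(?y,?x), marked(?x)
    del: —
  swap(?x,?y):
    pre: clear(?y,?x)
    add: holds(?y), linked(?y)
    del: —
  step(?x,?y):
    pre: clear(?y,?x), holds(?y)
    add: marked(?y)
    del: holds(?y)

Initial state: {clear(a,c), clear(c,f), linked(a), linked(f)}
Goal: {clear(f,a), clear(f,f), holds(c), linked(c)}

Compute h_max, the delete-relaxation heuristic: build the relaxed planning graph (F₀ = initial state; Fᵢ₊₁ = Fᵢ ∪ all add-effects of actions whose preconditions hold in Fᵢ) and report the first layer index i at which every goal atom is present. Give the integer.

F0 = init (4 atoms)
F1 = F0 ∪ {clear(a,a), clear(a,f), clear(f,a), clear(f,c), clear(f,f), holds(a), holds(c), linked(c), marked(a), marked(c), marked(f)}  (15 atoms)
goal ⊆ F1  ⇒  h_max = 1

1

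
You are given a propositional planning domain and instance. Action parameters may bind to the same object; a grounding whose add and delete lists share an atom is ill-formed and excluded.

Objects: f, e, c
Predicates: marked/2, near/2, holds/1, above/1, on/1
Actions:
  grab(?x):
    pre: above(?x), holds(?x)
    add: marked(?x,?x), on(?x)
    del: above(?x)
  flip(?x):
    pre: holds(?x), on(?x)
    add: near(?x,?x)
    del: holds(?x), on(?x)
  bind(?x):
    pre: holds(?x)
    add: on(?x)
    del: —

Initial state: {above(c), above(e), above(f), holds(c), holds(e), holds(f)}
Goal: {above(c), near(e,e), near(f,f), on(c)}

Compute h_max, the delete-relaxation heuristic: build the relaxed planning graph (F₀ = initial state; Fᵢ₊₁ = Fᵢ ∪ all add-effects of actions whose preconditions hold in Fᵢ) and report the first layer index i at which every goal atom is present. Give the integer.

F0 = init (6 atoms)
F1 = F0 ∪ {marked(c,c), marked(e,e), marked(f,f), on(c), on(e), on(f)}  (12 atoms)
F2 = F1 ∪ {near(c,c), near(e,e), near(f,f)}  (15 atoms)
goal ⊆ F2  ⇒  h_max = 2

2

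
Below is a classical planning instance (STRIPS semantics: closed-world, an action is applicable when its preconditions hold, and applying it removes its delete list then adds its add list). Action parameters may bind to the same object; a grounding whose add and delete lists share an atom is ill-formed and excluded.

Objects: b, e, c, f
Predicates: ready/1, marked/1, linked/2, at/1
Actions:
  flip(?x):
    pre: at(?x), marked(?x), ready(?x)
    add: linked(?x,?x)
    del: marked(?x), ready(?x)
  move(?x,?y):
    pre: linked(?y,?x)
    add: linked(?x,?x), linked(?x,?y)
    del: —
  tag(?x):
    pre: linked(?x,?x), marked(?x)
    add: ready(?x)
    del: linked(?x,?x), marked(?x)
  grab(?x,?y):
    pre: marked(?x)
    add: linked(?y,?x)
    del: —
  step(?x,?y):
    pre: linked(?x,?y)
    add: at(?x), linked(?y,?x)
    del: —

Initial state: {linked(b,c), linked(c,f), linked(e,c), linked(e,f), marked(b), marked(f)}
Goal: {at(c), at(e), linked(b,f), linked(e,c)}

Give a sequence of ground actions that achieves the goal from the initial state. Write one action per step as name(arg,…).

1. grab(f,b)  →  {linked(b,c), linked(b,f), linked(c,f), linked(e,c), linked(e,f), marked(b), marked(f)}
2. step(e,c)  →  {at(e), linked(b,c), linked(b,f), linked(c,e), linked(c,f), linked(e,c), linked(e,f), marked(b), marked(f)}
3. step(c,e)  →  {at(c), at(e), linked(b,c), linked(b,f), linked(c,e), linked(c,f), linked(e,c), linked(e,f), marked(b), marked(f)}

grab(f,b); step(e,c); step(c,e)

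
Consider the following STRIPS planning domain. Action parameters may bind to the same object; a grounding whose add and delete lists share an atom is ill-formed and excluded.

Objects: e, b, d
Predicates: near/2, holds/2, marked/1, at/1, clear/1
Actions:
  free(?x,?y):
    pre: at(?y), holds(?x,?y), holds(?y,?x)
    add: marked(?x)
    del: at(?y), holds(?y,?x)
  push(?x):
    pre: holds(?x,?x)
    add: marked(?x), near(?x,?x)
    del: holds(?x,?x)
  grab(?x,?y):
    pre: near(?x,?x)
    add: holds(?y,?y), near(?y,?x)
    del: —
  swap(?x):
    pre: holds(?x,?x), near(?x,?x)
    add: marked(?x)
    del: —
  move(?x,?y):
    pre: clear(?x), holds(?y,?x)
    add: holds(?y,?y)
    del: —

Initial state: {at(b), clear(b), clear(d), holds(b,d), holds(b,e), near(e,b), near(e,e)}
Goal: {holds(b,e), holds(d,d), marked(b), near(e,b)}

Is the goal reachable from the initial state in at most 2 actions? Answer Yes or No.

1. grab(e,b)  →  {at(b), clear(b), clear(d), holds(b,b), holds(b,d), holds(b,e), near(b,e), near(e,b), near(e,e)}
2. free(b,b)  →  {clear(b), clear(d), holds(b,d), holds(b,e), marked(b), near(b,e), near(e,b), near(e,e)}
3. grab(e,d)  →  {clear(b), clear(d), holds(b,d), holds(b,e), holds(d,d), marked(b), near(b,e), near(d,e), near(e,b), near(e,e)}
optimal plan length = 3; 3 > 2

No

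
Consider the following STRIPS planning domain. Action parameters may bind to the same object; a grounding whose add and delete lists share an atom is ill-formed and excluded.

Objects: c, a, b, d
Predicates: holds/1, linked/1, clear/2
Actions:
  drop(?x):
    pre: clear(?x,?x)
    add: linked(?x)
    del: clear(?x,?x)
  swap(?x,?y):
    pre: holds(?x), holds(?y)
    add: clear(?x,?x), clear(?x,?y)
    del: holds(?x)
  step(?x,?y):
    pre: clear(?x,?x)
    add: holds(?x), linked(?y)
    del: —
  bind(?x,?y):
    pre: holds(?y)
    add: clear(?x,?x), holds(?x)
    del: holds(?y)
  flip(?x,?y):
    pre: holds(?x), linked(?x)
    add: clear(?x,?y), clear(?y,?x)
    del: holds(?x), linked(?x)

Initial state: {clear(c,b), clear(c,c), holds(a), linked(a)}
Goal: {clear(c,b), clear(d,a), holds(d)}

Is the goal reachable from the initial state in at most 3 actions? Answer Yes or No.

1. step(c,c)  →  {clear(c,b), clear(c,c), holds(a), holds(c), linked(a), linked(c)}
2. bind(d,c)  →  {clear(c,b), clear(c,c), clear(d,d), holds(a), holds(d), linked(a), linked(c)}
3. flip(a,d)  →  {clear(a,d), clear(c,b), clear(c,c), clear(d,a), clear(d,d), holds(d), linked(c)}
optimal plan length = 3; 3 ≤ 3

Yes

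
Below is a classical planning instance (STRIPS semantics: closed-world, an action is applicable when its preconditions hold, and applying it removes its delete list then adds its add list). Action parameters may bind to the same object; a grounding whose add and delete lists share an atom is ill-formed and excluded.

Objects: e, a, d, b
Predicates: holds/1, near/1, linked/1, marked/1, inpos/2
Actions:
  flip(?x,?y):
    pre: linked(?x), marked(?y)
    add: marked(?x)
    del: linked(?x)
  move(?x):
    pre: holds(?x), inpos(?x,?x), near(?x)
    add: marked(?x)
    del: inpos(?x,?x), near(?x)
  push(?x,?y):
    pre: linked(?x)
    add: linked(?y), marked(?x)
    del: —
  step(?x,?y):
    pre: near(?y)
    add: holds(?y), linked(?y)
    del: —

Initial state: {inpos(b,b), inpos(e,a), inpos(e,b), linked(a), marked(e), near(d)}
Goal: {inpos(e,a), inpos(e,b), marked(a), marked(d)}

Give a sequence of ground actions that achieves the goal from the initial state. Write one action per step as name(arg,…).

push(a,d); flip(d,e)

1. push(a,d)  →  {inpos(b,b), inpos(e,a), inpos(e,b), linked(a), linked(d), marked(a), marked(e), near(d)}
2. flip(d,e)  →  {inpos(b,b), inpos(e,a), inpos(e,b), linked(a), marked(a), marked(d), marked(e), near(d)}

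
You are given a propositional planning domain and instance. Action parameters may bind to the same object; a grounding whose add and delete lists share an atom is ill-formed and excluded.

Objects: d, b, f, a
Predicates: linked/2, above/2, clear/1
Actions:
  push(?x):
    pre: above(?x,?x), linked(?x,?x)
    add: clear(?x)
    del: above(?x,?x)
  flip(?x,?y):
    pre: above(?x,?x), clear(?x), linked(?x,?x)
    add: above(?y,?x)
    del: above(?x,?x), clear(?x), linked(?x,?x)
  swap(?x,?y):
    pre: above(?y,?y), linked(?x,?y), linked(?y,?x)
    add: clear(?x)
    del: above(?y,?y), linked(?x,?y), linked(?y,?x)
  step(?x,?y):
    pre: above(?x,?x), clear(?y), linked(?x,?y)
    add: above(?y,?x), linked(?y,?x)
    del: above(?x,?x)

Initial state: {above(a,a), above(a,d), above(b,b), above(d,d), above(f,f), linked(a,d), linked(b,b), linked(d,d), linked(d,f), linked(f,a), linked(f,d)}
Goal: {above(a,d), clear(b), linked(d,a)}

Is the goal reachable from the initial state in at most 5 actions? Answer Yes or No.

1. push(d)  →  {above(a,a), above(a,d), above(b,b), above(f,f), clear(d), linked(a,d), linked(b,b), linked(d,d), linked(d,f), linked(f,a), linked(f,d)}
2. push(b)  →  {above(a,a), above(a,d), above(f,f), clear(b), clear(d), linked(a,d), linked(b,b), linked(d,d), linked(d,f), linked(f,a), linked(f,d)}
3. step(a,d)  →  {above(a,d), above(d,a), above(f,f), clear(b), clear(d), linked(a,d), linked(b,b), linked(d,a), linked(d,d), linked(d,f), linked(f,a), linked(f,d)}
optimal plan length = 3; 3 ≤ 5

Yes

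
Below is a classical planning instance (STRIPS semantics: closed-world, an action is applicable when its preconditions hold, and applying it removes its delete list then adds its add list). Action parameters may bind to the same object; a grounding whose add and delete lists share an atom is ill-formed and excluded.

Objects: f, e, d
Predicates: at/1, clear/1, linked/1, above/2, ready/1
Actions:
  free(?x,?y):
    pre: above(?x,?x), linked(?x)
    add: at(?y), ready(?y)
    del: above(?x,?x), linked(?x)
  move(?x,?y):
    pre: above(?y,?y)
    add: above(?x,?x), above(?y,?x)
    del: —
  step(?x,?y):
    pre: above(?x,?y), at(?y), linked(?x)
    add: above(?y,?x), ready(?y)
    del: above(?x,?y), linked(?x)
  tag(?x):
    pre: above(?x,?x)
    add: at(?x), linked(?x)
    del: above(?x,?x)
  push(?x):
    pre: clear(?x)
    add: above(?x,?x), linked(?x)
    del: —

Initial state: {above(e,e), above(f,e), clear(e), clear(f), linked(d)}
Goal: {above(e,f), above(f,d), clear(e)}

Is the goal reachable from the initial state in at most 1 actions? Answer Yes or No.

No

1. move(f,e)  →  {above(e,e), above(e,f), above(f,e), above(f,f), clear(e), clear(f), linked(d)}
2. move(d,f)  →  {above(d,d), above(e,e), above(e,f), above(f,d), above(f,e), above(f,f), clear(e), clear(f), linked(d)}
optimal plan length = 2; 2 > 1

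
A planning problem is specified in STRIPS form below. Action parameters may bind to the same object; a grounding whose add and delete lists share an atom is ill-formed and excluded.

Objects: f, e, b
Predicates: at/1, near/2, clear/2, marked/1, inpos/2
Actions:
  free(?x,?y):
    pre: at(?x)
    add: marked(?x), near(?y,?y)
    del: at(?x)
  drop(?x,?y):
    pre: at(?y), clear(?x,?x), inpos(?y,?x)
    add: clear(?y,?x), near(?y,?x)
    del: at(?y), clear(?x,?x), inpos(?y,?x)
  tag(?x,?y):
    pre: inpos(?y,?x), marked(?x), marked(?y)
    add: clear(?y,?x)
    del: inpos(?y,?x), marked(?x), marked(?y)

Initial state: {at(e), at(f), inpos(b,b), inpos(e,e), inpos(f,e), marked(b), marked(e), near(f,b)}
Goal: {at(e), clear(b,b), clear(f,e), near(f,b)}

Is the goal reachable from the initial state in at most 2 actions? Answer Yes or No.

No

1. free(f,f)  →  {at(e), inpos(b,b), inpos(e,e), inpos(f,e), marked(b), marked(e), marked(f), near(f,b), near(f,f)}
2. tag(e,f)  →  {at(e), clear(f,e), inpos(b,b), inpos(e,e), marked(b), near(f,b), near(f,f)}
3. tag(b,b)  →  {at(e), clear(b,b), clear(f,e), inpos(e,e), near(f,b), near(f,f)}
optimal plan length = 3; 3 > 2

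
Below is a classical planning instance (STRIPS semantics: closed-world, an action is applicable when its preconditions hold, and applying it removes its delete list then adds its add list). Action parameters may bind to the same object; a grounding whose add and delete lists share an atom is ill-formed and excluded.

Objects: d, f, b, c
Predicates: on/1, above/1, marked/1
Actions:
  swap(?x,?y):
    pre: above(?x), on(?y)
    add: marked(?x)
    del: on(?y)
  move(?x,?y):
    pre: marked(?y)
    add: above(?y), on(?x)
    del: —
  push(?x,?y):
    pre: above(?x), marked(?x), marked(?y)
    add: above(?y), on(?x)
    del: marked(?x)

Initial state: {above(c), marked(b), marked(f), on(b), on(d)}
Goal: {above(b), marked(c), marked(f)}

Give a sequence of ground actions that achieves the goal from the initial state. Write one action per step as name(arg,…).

swap(c,d); move(d,b)

1. swap(c,d)  →  {above(c), marked(b), marked(c), marked(f), on(b)}
2. move(d,b)  →  {above(b), above(c), marked(b), marked(c), marked(f), on(b), on(d)}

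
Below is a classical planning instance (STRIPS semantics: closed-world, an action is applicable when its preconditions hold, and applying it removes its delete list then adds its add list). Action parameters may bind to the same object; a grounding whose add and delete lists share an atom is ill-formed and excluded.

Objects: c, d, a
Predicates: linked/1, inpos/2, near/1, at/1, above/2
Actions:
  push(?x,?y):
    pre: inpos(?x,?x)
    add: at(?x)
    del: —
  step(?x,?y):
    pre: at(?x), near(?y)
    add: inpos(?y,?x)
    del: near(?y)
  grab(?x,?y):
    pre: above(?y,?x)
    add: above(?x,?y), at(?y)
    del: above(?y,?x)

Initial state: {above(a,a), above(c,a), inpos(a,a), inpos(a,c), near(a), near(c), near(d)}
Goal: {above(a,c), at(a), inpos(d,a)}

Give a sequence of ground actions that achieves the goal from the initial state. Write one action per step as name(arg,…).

1. push(a,c)  →  {above(a,a), above(c,a), at(a), inpos(a,a), inpos(a,c), near(a), near(c), near(d)}
2. step(a,d)  →  {above(a,a), above(c,a), at(a), inpos(a,a), inpos(a,c), inpos(d,a), near(a), near(c)}
3. grab(a,c)  →  {above(a,a), above(a,c), at(a), at(c), inpos(a,a), inpos(a,c), inpos(d,a), near(a), near(c)}

push(a,c); step(a,d); grab(a,c)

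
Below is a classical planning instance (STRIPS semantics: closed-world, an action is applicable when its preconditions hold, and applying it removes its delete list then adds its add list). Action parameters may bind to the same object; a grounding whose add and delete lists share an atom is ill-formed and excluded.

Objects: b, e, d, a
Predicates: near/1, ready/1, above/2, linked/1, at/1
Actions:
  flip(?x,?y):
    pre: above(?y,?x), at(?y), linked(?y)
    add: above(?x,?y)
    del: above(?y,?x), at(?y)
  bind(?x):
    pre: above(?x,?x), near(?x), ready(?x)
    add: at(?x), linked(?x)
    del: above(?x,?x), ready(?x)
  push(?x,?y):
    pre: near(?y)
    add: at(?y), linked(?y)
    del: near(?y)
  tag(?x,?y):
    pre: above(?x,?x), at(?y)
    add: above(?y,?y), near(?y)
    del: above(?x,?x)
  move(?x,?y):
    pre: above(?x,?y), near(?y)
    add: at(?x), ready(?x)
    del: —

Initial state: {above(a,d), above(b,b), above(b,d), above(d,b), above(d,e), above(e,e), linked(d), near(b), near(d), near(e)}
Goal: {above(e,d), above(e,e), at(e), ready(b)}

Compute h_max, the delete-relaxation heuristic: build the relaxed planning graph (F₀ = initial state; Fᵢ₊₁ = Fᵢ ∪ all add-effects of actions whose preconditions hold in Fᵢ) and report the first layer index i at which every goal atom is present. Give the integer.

F0 = init (10 atoms)
F1 = F0 ∪ {at(a), at(b), at(d), at(e), linked(b), linked(e), ready(a), ready(b), ready(d), ready(e)}  (20 atoms)
F2 = F1 ∪ {above(a,a), above(d,d), above(e,d), near(a)}  (24 atoms)
goal ⊆ F2  ⇒  h_max = 2

2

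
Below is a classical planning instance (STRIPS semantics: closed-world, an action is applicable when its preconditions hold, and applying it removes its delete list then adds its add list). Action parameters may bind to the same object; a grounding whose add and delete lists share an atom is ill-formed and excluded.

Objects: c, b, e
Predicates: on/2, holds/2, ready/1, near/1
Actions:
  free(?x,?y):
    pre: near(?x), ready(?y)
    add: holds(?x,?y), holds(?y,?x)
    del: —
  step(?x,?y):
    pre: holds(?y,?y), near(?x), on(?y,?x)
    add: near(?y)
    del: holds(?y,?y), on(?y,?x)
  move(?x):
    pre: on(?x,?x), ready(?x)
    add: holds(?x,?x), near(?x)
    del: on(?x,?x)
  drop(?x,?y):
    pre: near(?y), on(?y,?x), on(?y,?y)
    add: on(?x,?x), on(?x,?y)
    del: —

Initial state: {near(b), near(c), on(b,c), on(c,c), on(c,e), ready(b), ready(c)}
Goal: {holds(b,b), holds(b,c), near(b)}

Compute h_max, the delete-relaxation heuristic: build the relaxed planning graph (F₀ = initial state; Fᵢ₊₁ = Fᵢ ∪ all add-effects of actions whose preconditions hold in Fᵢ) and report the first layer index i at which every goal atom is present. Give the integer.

F0 = init (7 atoms)
F1 = F0 ∪ {holds(b,b), holds(b,c), holds(c,b), holds(c,c), on(e,c), on(e,e)}  (13 atoms)
goal ⊆ F1  ⇒  h_max = 1

1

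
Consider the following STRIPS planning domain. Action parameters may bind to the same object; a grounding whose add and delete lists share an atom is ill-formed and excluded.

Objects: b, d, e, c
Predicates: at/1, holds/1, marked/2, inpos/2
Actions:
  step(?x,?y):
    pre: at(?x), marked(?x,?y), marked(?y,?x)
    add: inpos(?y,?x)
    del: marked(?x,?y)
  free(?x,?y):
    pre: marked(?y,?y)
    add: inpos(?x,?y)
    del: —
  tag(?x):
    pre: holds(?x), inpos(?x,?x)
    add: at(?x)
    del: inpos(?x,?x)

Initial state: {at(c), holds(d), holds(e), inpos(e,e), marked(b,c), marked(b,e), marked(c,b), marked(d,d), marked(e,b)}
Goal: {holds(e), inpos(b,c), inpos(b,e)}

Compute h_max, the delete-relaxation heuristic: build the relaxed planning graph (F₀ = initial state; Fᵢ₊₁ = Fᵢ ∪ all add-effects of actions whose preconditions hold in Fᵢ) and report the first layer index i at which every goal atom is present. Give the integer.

2

F0 = init (9 atoms)
F1 = F0 ∪ {at(e), inpos(b,c), inpos(b,d), inpos(c,d), inpos(d,d), inpos(e,d)}  (15 atoms)
F2 = F1 ∪ {at(d), inpos(b,e)}  (17 atoms)
goal ⊆ F2  ⇒  h_max = 2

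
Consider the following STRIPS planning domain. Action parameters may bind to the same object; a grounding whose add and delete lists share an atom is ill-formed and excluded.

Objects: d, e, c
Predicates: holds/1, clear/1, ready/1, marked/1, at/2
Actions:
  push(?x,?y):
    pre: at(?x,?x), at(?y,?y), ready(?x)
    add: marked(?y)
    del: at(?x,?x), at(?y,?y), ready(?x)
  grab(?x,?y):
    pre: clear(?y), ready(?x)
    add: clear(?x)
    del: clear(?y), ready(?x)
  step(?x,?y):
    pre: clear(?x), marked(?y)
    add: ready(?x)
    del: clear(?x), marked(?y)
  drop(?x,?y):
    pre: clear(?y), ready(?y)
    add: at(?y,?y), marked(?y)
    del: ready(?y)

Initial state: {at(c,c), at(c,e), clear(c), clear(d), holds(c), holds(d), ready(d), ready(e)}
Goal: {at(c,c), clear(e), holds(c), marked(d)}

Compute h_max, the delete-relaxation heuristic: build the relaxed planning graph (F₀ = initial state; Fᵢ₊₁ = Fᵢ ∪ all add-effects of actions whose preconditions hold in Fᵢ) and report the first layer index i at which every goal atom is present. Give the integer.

F0 = init (8 atoms)
F1 = F0 ∪ {at(d,d), clear(e), marked(d)}  (11 atoms)
goal ⊆ F1  ⇒  h_max = 1

1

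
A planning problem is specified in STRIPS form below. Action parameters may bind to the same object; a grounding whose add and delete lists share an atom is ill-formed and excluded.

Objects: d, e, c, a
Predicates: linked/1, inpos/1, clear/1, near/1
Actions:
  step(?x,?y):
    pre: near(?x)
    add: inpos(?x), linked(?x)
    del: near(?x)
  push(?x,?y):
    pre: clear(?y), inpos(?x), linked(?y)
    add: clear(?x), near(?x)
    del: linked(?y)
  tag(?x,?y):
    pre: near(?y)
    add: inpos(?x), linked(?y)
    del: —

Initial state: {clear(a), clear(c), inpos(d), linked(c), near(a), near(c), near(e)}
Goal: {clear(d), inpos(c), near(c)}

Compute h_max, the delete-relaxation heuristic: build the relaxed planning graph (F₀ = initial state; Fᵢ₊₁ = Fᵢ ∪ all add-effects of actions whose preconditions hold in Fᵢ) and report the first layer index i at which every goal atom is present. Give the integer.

1

F0 = init (7 atoms)
F1 = F0 ∪ {clear(d), inpos(a), inpos(c), inpos(e), linked(a), linked(e), near(d)}  (14 atoms)
goal ⊆ F1  ⇒  h_max = 1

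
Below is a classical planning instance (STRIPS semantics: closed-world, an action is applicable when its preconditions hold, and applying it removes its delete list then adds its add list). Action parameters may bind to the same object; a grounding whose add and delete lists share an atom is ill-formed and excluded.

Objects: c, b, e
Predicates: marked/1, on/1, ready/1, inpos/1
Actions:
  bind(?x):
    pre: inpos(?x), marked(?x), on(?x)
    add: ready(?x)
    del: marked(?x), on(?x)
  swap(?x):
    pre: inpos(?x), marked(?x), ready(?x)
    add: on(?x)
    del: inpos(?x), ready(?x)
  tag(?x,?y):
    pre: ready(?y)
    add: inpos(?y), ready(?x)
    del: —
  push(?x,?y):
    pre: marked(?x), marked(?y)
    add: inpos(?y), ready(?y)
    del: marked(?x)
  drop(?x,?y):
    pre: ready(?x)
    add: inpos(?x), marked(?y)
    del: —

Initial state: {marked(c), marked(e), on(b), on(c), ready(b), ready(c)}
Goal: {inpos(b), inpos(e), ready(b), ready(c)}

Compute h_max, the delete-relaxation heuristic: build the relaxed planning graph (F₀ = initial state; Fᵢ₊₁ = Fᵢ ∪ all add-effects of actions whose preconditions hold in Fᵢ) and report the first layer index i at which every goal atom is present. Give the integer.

1

F0 = init (6 atoms)
F1 = F0 ∪ {inpos(b), inpos(c), inpos(e), marked(b), ready(e)}  (11 atoms)
goal ⊆ F1  ⇒  h_max = 1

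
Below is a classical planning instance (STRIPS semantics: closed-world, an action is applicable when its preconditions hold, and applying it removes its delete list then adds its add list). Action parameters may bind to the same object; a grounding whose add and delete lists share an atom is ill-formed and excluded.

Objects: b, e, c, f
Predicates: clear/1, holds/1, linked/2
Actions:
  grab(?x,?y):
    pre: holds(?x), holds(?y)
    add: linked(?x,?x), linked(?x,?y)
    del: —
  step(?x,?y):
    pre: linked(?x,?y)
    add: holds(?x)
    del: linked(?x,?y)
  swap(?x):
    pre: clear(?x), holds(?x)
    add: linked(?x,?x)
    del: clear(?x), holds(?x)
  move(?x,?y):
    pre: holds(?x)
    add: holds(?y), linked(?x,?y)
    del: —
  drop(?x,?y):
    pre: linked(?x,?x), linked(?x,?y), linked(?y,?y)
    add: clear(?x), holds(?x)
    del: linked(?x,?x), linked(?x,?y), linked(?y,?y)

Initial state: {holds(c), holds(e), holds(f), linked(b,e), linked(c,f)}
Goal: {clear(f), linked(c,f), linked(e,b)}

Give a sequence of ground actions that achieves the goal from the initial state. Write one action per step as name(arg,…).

1. grab(f,e)  →  {holds(c), holds(e), holds(f), linked(b,e), linked(c,f), linked(f,e), linked(f,f)}
2. move(e,b)  →  {holds(b), holds(c), holds(e), holds(f), linked(b,e), linked(c,f), linked(e,b), linked(f,e), linked(f,f)}
3. drop(f,f)  →  {clear(f), holds(b), holds(c), holds(e), holds(f), linked(b,e), linked(c,f), linked(e,b), linked(f,e)}

grab(f,e); move(e,b); drop(f,f)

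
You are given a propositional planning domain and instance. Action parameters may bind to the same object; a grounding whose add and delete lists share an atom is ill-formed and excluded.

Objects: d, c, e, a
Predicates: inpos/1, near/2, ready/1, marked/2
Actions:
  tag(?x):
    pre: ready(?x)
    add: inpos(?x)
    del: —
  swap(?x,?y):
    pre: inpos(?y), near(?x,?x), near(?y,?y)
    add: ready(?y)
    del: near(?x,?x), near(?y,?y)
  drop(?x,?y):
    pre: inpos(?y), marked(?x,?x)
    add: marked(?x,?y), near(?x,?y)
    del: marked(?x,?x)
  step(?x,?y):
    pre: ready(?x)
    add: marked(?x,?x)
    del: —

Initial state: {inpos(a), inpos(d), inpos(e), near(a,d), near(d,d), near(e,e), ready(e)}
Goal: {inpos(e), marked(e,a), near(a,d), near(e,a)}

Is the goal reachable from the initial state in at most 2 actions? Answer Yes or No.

Yes

1. step(e,d)  →  {inpos(a), inpos(d), inpos(e), marked(e,e), near(a,d), near(d,d), near(e,e), ready(e)}
2. drop(e,a)  →  {inpos(a), inpos(d), inpos(e), marked(e,a), near(a,d), near(d,d), near(e,a), near(e,e), ready(e)}
optimal plan length = 2; 2 ≤ 2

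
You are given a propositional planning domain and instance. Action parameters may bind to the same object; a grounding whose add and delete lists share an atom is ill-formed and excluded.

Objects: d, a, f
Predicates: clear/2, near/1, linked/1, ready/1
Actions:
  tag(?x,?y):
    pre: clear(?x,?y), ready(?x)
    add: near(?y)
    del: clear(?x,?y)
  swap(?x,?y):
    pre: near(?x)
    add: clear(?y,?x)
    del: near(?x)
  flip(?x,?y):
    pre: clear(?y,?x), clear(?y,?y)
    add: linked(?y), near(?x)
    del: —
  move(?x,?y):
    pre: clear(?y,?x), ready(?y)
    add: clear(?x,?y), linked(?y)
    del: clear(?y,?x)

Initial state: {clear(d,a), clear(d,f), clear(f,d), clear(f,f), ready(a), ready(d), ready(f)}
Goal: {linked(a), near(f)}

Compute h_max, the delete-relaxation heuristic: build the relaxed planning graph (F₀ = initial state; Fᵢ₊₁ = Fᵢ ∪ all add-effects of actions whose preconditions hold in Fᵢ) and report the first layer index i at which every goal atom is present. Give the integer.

2

F0 = init (7 atoms)
F1 = F0 ∪ {clear(a,d), linked(d), linked(f), near(a), near(d), near(f)}  (13 atoms)
F2 = F1 ∪ {clear(a,a), clear(a,f), clear(d,d), clear(f,a), linked(a)}  (18 atoms)
goal ⊆ F2  ⇒  h_max = 2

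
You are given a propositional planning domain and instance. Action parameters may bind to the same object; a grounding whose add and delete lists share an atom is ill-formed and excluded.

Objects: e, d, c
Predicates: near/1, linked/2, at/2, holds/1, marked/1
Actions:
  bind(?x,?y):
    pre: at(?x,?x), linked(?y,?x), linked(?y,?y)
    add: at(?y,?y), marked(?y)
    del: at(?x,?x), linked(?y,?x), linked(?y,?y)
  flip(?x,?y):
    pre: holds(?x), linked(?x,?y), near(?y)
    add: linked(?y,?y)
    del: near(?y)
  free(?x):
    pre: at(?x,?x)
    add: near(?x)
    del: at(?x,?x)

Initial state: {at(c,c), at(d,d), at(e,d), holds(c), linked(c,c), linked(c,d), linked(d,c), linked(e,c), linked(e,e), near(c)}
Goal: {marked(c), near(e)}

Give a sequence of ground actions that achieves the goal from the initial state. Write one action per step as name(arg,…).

1. bind(d,c)  →  {at(c,c), at(e,d), holds(c), linked(d,c), linked(e,c), linked(e,e), marked(c), near(c)}
2. bind(c,e)  →  {at(e,d), at(e,e), holds(c), linked(d,c), marked(c), marked(e), near(c)}
3. free(e)  →  {at(e,d), holds(c), linked(d,c), marked(c), marked(e), near(c), near(e)}

bind(d,c); bind(c,e); free(e)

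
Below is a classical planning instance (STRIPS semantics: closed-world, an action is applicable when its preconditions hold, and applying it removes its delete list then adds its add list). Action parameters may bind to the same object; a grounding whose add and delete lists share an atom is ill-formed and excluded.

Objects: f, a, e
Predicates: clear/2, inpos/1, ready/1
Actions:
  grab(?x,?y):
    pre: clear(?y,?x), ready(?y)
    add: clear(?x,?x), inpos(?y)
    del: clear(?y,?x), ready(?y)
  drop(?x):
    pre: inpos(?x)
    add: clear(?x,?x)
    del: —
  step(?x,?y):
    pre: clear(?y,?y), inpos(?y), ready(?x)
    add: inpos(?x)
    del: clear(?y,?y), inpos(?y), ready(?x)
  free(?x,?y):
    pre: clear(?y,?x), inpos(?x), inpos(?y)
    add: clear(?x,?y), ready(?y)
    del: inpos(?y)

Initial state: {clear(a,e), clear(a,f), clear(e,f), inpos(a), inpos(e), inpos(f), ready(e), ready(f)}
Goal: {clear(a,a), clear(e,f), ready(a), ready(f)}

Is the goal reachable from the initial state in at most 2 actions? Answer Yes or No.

Yes

1. drop(a)  →  {clear(a,a), clear(a,e), clear(a,f), clear(e,f), inpos(a), inpos(e), inpos(f), ready(e), ready(f)}
2. free(f,a)  →  {clear(a,a), clear(a,e), clear(a,f), clear(e,f), clear(f,a), inpos(e), inpos(f), ready(a), ready(e), ready(f)}
optimal plan length = 2; 2 ≤ 2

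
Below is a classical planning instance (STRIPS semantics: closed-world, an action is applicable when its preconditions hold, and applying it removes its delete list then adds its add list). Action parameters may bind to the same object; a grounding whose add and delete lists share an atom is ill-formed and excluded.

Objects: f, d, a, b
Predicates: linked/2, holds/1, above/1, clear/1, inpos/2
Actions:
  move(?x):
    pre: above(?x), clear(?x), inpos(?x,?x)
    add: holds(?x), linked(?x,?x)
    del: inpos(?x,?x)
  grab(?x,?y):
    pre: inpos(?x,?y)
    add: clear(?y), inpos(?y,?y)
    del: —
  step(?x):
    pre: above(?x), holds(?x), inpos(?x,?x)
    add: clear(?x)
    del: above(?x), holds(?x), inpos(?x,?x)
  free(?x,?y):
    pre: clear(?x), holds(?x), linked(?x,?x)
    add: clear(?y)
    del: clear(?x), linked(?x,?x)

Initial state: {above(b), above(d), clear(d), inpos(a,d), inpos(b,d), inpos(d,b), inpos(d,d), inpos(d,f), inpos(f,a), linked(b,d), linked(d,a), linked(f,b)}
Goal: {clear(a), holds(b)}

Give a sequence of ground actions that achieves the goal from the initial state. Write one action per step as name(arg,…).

grab(f,a); grab(d,b); move(b)

1. grab(f,a)  →  {above(b), above(d), clear(a), clear(d), inpos(a,a), inpos(a,d), inpos(b,d), inpos(d,b), inpos(d,d), inpos(d,f), inpos(f,a), linked(b,d), linked(d,a), linked(f,b)}
2. grab(d,b)  →  {above(b), above(d), clear(a), clear(b), clear(d), inpos(a,a), inpos(a,d), inpos(b,b), inpos(b,d), inpos(d,b), inpos(d,d), inpos(d,f), inpos(f,a), linked(b,d), linked(d,a), linked(f,b)}
3. move(b)  →  {above(b), above(d), clear(a), clear(b), clear(d), holds(b), inpos(a,a), inpos(a,d), inpos(b,d), inpos(d,b), inpos(d,d), inpos(d,f), inpos(f,a), linked(b,b), linked(b,d), linked(d,a), linked(f,b)}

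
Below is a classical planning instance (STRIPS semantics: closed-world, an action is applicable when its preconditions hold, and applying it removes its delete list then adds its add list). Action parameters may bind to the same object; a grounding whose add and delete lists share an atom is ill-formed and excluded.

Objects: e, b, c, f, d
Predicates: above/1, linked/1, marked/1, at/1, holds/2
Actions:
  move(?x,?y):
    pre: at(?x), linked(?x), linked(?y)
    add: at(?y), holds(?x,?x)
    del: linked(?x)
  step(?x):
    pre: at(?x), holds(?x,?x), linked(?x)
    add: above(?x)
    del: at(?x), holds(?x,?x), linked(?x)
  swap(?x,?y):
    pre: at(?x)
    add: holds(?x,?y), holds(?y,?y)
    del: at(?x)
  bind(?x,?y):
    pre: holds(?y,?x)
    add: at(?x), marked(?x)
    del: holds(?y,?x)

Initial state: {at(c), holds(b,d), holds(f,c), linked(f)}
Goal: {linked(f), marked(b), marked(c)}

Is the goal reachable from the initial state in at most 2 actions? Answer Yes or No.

1. swap(c,b)  →  {holds(b,b), holds(b,d), holds(c,b), holds(f,c), linked(f)}
2. bind(b,b)  →  {at(b), holds(b,d), holds(c,b), holds(f,c), linked(f), marked(b)}
3. bind(c,f)  →  {at(b), at(c), holds(b,d), holds(c,b), linked(f), marked(b), marked(c)}
optimal plan length = 3; 3 > 2

No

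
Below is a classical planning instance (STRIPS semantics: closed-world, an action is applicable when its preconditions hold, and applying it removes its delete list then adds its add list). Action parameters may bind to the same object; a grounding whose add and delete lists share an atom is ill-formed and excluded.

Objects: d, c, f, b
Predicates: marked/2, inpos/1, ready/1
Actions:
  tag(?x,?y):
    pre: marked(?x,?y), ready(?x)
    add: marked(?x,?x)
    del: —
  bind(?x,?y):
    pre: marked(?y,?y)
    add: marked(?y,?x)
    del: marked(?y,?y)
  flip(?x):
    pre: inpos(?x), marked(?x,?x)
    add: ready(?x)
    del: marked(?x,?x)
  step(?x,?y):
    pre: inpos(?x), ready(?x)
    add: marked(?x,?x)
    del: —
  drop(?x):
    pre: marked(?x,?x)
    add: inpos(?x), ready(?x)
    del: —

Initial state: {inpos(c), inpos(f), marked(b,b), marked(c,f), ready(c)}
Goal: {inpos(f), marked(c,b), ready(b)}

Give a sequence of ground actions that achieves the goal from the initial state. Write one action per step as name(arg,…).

1. tag(c,f)  →  {inpos(c), inpos(f), marked(b,b), marked(c,c), marked(c,f), ready(c)}
2. bind(b,c)  →  {inpos(c), inpos(f), marked(b,b), marked(c,b), marked(c,f), ready(c)}
3. drop(b)  →  {inpos(b), inpos(c), inpos(f), marked(b,b), marked(c,b), marked(c,f), ready(b), ready(c)}

tag(c,f); bind(b,c); drop(b)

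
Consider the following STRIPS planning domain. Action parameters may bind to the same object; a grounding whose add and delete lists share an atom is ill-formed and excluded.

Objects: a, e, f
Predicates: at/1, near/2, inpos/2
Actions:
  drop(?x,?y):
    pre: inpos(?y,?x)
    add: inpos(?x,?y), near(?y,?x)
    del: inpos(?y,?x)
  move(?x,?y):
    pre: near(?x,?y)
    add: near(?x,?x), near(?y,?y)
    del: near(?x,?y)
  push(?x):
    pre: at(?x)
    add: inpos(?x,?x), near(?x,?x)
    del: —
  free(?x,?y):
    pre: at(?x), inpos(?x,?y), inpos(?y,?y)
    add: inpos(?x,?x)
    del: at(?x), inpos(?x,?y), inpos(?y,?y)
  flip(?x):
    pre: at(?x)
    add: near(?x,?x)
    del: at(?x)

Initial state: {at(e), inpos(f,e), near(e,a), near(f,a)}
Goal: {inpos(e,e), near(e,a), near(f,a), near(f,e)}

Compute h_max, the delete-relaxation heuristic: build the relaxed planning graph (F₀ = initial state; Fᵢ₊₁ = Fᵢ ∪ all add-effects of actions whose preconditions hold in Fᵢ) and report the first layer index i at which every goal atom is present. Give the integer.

1

F0 = init (4 atoms)
F1 = F0 ∪ {inpos(e,e), inpos(e,f), near(a,a), near(e,e), near(f,e), near(f,f)}  (10 atoms)
goal ⊆ F1  ⇒  h_max = 1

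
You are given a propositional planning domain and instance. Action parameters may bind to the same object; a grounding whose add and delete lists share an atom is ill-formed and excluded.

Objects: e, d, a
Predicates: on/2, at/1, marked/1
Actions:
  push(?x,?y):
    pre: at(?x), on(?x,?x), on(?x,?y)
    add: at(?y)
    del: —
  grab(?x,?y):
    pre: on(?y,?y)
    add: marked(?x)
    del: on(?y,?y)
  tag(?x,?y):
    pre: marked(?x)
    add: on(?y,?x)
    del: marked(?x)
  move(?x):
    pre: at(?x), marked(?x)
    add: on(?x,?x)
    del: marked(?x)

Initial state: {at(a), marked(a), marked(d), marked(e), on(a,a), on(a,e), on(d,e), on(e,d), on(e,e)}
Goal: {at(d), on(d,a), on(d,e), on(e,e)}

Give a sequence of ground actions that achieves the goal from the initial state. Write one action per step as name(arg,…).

push(a,e); push(e,d); tag(a,d)

1. push(a,e)  →  {at(a), at(e), marked(a), marked(d), marked(e), on(a,a), on(a,e), on(d,e), on(e,d), on(e,e)}
2. push(e,d)  →  {at(a), at(d), at(e), marked(a), marked(d), marked(e), on(a,a), on(a,e), on(d,e), on(e,d), on(e,e)}
3. tag(a,d)  →  {at(a), at(d), at(e), marked(d), marked(e), on(a,a), on(a,e), on(d,a), on(d,e), on(e,d), on(e,e)}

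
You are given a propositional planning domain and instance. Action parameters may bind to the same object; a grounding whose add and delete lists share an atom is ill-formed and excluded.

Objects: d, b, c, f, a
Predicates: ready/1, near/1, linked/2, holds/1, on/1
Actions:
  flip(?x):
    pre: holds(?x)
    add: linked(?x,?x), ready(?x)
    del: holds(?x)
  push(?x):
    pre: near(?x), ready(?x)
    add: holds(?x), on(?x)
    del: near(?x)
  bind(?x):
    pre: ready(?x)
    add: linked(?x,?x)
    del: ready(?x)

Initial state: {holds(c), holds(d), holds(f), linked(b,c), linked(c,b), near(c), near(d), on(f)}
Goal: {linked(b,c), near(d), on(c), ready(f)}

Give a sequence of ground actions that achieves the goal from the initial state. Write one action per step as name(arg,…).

1. flip(c)  →  {holds(d), holds(f), linked(b,c), linked(c,b), linked(c,c), near(c), near(d), on(f), ready(c)}
2. flip(f)  →  {holds(d), linked(b,c), linked(c,b), linked(c,c), linked(f,f), near(c), near(d), on(f), ready(c), ready(f)}
3. push(c)  →  {holds(c), holds(d), linked(b,c), linked(c,b), linked(c,c), linked(f,f), near(d), on(c), on(f), ready(c), ready(f)}

flip(c); flip(f); push(c)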